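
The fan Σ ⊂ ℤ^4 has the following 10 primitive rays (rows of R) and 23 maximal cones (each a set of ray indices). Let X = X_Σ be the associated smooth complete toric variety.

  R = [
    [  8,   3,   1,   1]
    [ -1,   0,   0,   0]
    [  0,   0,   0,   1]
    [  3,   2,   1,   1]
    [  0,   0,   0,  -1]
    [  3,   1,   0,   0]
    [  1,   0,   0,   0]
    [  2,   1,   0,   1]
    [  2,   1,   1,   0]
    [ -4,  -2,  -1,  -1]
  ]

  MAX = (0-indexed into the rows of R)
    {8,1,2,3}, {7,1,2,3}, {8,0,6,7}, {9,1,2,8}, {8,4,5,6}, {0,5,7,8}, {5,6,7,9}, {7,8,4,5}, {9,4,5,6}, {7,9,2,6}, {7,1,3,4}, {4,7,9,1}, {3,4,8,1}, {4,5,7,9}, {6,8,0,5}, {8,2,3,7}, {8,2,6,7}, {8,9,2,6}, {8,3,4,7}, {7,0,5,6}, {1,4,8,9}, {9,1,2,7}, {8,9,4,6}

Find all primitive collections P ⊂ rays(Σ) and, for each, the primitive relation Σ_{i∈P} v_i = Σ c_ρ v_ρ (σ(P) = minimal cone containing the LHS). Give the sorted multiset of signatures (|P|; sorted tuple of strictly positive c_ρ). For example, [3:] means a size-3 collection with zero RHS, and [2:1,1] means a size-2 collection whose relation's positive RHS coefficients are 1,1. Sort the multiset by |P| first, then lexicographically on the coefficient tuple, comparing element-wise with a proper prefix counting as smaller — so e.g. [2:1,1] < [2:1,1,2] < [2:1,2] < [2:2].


|primitive collections| = 17. Relations:

  • {1,6}:  v_{1} + v_{6} = 0  so sig = [2:]
  • {2,4}:  v_{2} + v_{4} = 0  so sig = [2:]
  • {3,9}:  v_{3} + v_{9} = v_{1}  so sig = [2:1]
  • {0,9}:  v_{0} + v_{9} = v_{5} + v_{6}  so sig = [2:1,1]
  • {1,5}:  v_{1} + v_{5} = v_{4} + v_{7}  so sig = [2:1,1]
  • {2,5}:  v_{2} + v_{5} = v_{6} + v_{7}  so sig = [2:1,1]
  • {3,6}:  v_{3} + v_{6} = v_{7} + v_{8}  so sig = [2:1,1]
  • {0,1}:  v_{0} + v_{1} = v_{5} + v_{7} + v_{8}  so sig = [2:1,1,1]
  • {3,5}:  v_{3} + v_{5} = v_{4} + 2·v_{7} + v_{8}  so sig = [2:1,1,2]
  • {0,4}:  v_{0} + v_{4} = 2·v_{5} + v_{8}  so sig = [2:1,2]
  • {0,2}:  v_{0} + v_{2} = 2·v_{6} + 2·v_{7} + v_{8}  so sig = [2:1,2,2]
  • {0,3}:  v_{0} + v_{3} = v_{5} + 2·v_{7} + 2·v_{8}  so sig = [2:1,2,2]
  • {7,8,9}:  v_{7} + v_{8} + v_{9} = 0  so sig = [3:]
  • {1,7,8}:  v_{1} + v_{7} + v_{8} = v_{3}  so sig = [3:1]
  • {4,6,7}:  v_{4} + v_{6} + v_{7} = v_{5}  so sig = [3:1]
  • {5,8,9}:  v_{5} + v_{8} + v_{9} = v_{4} + v_{6}  so sig = [3:1,1]
  • {5,6,7,8}:  v_{5} + v_{6} + v_{7} + v_{8} = v_{0}  so sig = [4:1]

so the primitive-relation signature multiset is
    |P|=2: 12 collections, coeffs (), (), (1), (1,1), (1,1), (1,1), (1,1), (1,1,1), (1,1,2), (1,2), (1,2,2), (1,2,2)
    |P|=3: 4 collections, coeffs (), (1), (1), (1,1)
    |P|=4: 1 collection, coeffs (1)


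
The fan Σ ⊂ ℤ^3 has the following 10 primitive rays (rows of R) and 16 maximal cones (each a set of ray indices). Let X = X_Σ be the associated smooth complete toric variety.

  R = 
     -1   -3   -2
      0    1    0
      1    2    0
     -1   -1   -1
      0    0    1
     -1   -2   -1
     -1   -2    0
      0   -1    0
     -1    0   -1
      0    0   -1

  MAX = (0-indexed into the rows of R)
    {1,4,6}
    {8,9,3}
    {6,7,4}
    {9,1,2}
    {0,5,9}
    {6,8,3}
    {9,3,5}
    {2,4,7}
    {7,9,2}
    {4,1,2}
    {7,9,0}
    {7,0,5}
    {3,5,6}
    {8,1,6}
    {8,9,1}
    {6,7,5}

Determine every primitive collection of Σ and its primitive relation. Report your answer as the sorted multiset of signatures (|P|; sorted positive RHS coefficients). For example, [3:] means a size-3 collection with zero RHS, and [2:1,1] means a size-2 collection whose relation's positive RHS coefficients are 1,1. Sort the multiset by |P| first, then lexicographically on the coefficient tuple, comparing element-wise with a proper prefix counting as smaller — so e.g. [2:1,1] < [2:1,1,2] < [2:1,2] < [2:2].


Minimal non-faces — 22 found among 10 rays, 16 max cones:

  • {1,7}:  v_{1} + v_{7} = 0  ⇒ sig = [2:]
  • {2,6}:  v_{2} + v_{6} = 0  ⇒ sig = [2:]
  • {4,9}:  v_{4} + v_{9} = 0  ⇒ sig = [2:]
  • {1,3}:  v_{1} + v_{3} = v_{8}  ⇒ sig = [2:1]
  • {1,5}:  v_{1} + v_{5} = v_{3}  ⇒ sig = [2:1]
  • {2,5}:  v_{2} + v_{5} = v_{9}  ⇒ sig = [2:1]
  • {3,7}:  v_{3} + v_{7} = v_{5}  ⇒ sig = [2:1]
  • {4,5}:  v_{4} + v_{5} = v_{6}  ⇒ sig = [2:1]
  • {6,9}:  v_{6} + v_{9} = v_{5}  ⇒ sig = [2:1]
  • {7,8}:  v_{7} + v_{8} = v_{3}  ⇒ sig = [2:1]
  • {0,1}:  v_{0} + v_{1} = v_{5} + v_{9}  ⇒ sig = [2:1,1]
  • {0,4}:  v_{0} + v_{4} = v_{5} + v_{7}  ⇒ sig = [2:1,1]
  • {2,3}:  v_{2} + v_{3} = v_{1} + v_{9}  ⇒ sig = [2:1,1]
  • {3,4}:  v_{3} + v_{4} = v_{1} + v_{6}  ⇒ sig = [2:1,1]
  • {0,8}:  v_{0} + v_{8} = v_{3} + v_{5} + v_{9}  ⇒ sig = [2:1,1,1]
  • {0,2}:  v_{0} + v_{2} = v_{7} + 2·v_{9}  ⇒ sig = [2:1,2]
  • {0,3}:  v_{0} + v_{3} = 2·v_{5} + v_{9}  ⇒ sig = [2:1,2]
  • {0,6}:  v_{0} + v_{6} = 2·v_{5} + v_{7}  ⇒ sig = [2:1,2]
  • {2,8}:  v_{2} + v_{8} = 2·v_{1} + v_{9}  ⇒ sig = [2:1,2]
  • {4,8}:  v_{4} + v_{8} = 2·v_{1} + v_{6}  ⇒ sig = [2:1,2]
  • {5,8}:  v_{5} + v_{8} = 2·v_{3}  ⇒ sig = [2:2]
  • {5,7,9}:  v_{5} + v_{7} + v_{9} = v_{0}  ⇒ sig = [3:1]

so the primitive-relation signature multiset is
[[2:], [2:], [2:], [2:1], [2:1], [2:1], [2:1], [2:1], [2:1], [2:1], [2:1,1], [2:1,1], [2:1,1], [2:1,1], [2:1,1,1], [2:1,2], [2:1,2], [2:1,2], [2:1,2], [2:1,2], [2:2], [3:1]]


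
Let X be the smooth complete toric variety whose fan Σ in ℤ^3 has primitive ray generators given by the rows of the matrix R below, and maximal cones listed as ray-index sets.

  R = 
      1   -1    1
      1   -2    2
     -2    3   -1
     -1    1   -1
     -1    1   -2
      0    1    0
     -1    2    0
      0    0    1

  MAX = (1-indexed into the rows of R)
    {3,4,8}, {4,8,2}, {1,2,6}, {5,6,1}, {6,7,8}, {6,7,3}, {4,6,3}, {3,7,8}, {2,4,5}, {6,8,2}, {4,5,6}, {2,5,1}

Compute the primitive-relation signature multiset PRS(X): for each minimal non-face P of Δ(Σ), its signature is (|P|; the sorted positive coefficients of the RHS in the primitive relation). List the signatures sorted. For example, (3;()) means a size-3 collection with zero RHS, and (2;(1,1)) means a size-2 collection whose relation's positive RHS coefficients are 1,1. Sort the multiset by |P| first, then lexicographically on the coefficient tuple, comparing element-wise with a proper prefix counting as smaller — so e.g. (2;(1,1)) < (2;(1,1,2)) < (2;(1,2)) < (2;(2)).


Minimal non-faces — 14 found among 8 rays, 12 max cones:

  {1,4}:  v_{1} + v_{4} = 0  →  sig = (2;())
  {1,3}:  v_{1} + v_{3} = v_{7}  →  sig = (2;(1))
  {4,7}:  v_{4} + v_{7} = v_{3}  →  sig = (2;(1))
  {5,8}:  v_{5} + v_{8} = v_{4}  →  sig = (2;(1))
  {1,7}:  v_{1} + v_{7} = v_{6} + v_{8}  →  sig = (2;(1,1))
  {1,8}:  v_{1} + v_{8} = v_{2} + v_{6}  →  sig = (2;(1,1))
  {2,3}:  v_{2} + v_{3} = v_{4} + 2·v_{8}  →  sig = (2;(1,2))
  {5,7}:  v_{5} + v_{7} = 2·v_{4} + v_{6}  →  sig = (2;(1,2))
  {3,5}:  v_{3} + v_{5} = 3·v_{4} + v_{6}  →  sig = (2;(1,3))
  {2,7}:  v_{2} + v_{7} = 2·v_{8}  →  sig = (2;(2))
  {2,5,6}:  v_{2} + v_{5} + v_{6} = 0  →  sig = (3;())
  {2,4,6}:  v_{2} + v_{4} + v_{6} = v_{8}  →  sig = (3;(1))
  {4,6,8}:  v_{4} + v_{6} + v_{8} = v_{7}  →  sig = (3;(1))
  {3,6,8}:  v_{3} + v_{6} + v_{8} = 2·v_{7}  →  sig = (3;(2))

so the primitive-relation signature multiset is
    |P|=2: 10 collections, coeffs (), (1), (1), (1), (1,1), (1,1), (1,2), (1,2), (1,3), (2)
    |P|=3: 4 collections, coeffs (), (1), (1), (2)


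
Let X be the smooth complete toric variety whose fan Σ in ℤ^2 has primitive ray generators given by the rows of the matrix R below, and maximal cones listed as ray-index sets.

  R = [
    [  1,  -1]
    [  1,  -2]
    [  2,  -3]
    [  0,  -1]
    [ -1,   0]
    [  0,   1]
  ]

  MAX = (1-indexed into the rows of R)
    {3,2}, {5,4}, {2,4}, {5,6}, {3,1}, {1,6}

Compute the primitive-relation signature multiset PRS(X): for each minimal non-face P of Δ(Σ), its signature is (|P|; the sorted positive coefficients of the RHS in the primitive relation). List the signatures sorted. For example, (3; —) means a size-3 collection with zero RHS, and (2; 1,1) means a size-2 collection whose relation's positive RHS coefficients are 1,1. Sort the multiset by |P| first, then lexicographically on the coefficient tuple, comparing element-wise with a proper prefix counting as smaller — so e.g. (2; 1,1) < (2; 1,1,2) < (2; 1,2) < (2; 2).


Δ(Σ) — 6 vertices, 9 min non-faces:

  • {4,6}:  v_{4} + v_{6} = 0 — sig = (2; —)
  • {1,2}:  v_{1} + v_{2} = v_{3} — sig = (2; 1)
  • {1,4}:  v_{1} + v_{4} = v_{2} — sig = (2; 1)
  • {1,5}:  v_{1} + v_{5} = v_{4} — sig = (2; 1)
  • {2,6}:  v_{2} + v_{6} = v_{1} — sig = (2; 1)
  • {3,5}:  v_{3} + v_{5} = v_{2} + v_{4} — sig = (2; 1,1)
  • {2,5}:  v_{2} + v_{5} = 2·v_{4} — sig = (2; 2)
  • {3,4}:  v_{3} + v_{4} = 2·v_{2} — sig = (2; 2)
  • {3,6}:  v_{3} + v_{6} = 2·v_{1} — sig = (2; 2)

Signatures (|P|; sorted positive RHS coefficients), sorted:
{ (2; —),  (2; 1) ×4,  (2; 1,1),  (2; 2) ×3 }


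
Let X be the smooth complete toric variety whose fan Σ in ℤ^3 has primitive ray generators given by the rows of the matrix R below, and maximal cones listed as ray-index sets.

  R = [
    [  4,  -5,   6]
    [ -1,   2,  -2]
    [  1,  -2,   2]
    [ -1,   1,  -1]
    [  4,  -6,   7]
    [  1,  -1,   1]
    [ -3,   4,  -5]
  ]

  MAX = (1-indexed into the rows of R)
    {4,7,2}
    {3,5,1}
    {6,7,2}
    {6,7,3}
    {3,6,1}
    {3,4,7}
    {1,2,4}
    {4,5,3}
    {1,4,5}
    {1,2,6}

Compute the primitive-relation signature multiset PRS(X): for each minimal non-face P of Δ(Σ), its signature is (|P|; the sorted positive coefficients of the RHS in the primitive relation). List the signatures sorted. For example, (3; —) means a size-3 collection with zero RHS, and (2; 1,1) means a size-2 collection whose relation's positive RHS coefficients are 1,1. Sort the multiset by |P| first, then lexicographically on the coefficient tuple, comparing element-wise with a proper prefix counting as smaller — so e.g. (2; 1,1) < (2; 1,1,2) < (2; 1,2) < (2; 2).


The 7 primitive collections of Σ (r=7, n=3):

  P={2,3}:  v_{2} + v_{3} = 0 ; sig = (2; —)
  P={4,6}:  v_{4} + v_{6} = 0 ; sig = (2; —)
  P={1,7}:  v_{1} + v_{7} = v_{6} ; sig = (2; 1)
  P={5,7}:  v_{5} + v_{7} = v_{3} ; sig = (2; 1)
  P={2,5}:  v_{2} + v_{5} = v_{1} + v_{4} ; sig = (2; 1,1)
  P={5,6}:  v_{5} + v_{6} = v_{1} + v_{3} ; sig = (2; 1,1)
  P={1,3,4}:  v_{1} + v_{3} + v_{4} = v_{5} ; sig = (3; 1)

so the primitive-relation signature multiset is
[(2; —), (2; —), (2; 1), (2; 1), (2; 1,1), (2; 1,1), (3; 1)]


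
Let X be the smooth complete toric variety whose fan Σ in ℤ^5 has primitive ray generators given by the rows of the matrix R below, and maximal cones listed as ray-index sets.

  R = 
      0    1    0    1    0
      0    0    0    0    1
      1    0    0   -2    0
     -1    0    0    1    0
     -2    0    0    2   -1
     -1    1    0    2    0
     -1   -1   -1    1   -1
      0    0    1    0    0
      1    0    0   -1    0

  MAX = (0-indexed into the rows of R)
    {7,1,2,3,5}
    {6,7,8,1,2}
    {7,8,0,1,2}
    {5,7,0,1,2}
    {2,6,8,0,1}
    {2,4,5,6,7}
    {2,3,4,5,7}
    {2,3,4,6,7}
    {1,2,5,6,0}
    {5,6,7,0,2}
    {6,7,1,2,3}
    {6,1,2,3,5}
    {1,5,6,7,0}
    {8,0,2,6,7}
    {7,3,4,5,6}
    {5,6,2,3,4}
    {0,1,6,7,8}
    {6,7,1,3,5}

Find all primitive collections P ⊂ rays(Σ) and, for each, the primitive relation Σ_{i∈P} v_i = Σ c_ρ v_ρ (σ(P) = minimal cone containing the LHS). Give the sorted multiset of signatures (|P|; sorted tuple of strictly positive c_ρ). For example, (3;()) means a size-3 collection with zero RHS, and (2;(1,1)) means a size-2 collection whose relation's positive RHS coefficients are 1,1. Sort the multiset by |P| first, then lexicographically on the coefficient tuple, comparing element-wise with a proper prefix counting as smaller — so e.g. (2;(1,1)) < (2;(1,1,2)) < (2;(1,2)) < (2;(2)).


Δ(Σ) — 9 vertices, 9 min non-faces:

  P={3,8}:  v_{3} + v_{8} = 0  ⟹  sig = (2;())
  P={0,3}:  v_{0} + v_{3} = v_{5}  ⟹  sig = (2;(1))
  P={5,8}:  v_{5} + v_{8} = v_{0}  ⟹  sig = (2;(1))
  P={4,8}:  v_{4} + v_{8} = v_{2} + v_{5} + v_{6} + v_{7}  ⟹  sig = (2;(1,1,1,1))
  P={0,4}:  v_{0} + v_{4} = v_{2} + 2·v_{5} + v_{6} + v_{7}  ⟹  sig = (2;(1,1,1,2))
  P={1,4}:  v_{1} + v_{4} = 2·v_{3}  ⟹  sig = (2;(2))
  P={0,1,2,6,7}:  v_{0} + v_{1} + v_{2} + v_{6} + v_{7} = 0  ⟹  sig = (5;())
  P={1,2,5,6,7}:  v_{1} + v_{2} + v_{5} + v_{6} + v_{7} = v_{3}  ⟹  sig = (5;(1))
  P={2,3,5,6,7}:  v_{2} + v_{3} + v_{5} + v_{6} + v_{7} = v_{4}  ⟹  sig = (5;(1))

Signatures (|P|; sorted positive RHS coefficients), sorted:
    (2;())
    (2;(1))
    (2;(1))
    (2;(1,1,1,1))
    (2;(1,1,1,2))
    (2;(2))
    (5;())
    (5;(1))
    (5;(1))


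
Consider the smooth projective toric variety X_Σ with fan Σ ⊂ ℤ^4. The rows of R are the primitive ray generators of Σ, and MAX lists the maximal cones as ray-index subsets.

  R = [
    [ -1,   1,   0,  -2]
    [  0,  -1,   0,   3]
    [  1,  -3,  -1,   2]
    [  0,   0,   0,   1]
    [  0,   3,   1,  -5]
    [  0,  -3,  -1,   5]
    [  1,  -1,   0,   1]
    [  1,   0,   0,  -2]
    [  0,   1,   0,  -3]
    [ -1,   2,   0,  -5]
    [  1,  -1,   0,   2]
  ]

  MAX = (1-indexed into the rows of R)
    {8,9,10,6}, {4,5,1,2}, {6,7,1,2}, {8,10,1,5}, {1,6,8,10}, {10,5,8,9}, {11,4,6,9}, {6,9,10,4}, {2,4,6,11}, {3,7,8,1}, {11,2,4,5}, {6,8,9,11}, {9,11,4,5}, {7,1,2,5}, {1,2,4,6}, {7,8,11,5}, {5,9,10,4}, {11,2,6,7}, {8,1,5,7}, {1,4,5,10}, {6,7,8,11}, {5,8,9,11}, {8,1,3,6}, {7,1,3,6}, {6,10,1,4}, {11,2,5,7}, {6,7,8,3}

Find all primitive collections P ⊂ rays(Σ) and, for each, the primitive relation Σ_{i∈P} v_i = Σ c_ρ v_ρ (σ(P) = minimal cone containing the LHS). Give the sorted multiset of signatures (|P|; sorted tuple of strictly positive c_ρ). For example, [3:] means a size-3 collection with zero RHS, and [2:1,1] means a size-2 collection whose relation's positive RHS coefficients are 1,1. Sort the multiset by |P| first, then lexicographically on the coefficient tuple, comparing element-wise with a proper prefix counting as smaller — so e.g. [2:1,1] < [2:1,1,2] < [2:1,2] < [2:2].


18 collections generate NE(X_Σ); each relation:

  • {1,11}:  v_{1} + v_{11} = 0 ; sig = [2:]
  • {2,9}:  v_{2} + v_{9} = 0 ; sig = [2:]
  • {5,6}:  v_{5} + v_{6} = 0 ; sig = [2:]
  • {1,9}:  v_{1} + v_{9} = v_{10} ; sig = [2:1]
  • {2,8}:  v_{2} + v_{8} = v_{7} ; sig = [2:1]
  • {2,10}:  v_{2} + v_{10} = v_{1} ; sig = [2:1]
  • {4,7}:  v_{4} + v_{7} = v_{11} ; sig = [2:1]
  • {7,9}:  v_{7} + v_{9} = v_{8} ; sig = [2:1]
  • {10,11}:  v_{10} + v_{11} = v_{9} ; sig = [2:1]
  • {3,4}:  v_{3} + v_{4} = v_{6} + v_{8} ; sig = [2:1,1]
  • {4,8}:  v_{4} + v_{8} = v_{9} + v_{11} ; sig = [2:1,1]
  • {7,10}:  v_{7} + v_{10} = v_{1} + v_{8} ; sig = [2:1,1]
  • {3,5}:  v_{3} + v_{5} = v_{1} + v_{7} + v_{8} ; sig = [2:1,1,1]
  • {3,11}:  v_{3} + v_{11} = v_{6} + v_{7} + v_{8} ; sig = [2:1,1,1]
  • {2,3}:  v_{2} + v_{3} = v_{1} + v_{6} + 2·v_{7} ; sig = [2:1,1,2]
  • {3,9}:  v_{3} + v_{9} = v_{1} + v_{6} + 2·v_{8} ; sig = [2:1,1,2]
  • {3,10}:  v_{3} + v_{10} = 2·v_{1} + v_{6} + 2·v_{8} ; sig = [2:1,2,2]
  • {1,6,7,8}:  v_{1} + v_{6} + v_{7} + v_{8} = v_{3} ; sig = [4:1]

Sorted signature multiset PRS(X):
    |P|=2: 17 collections, coeffs (), (), (), (1), (1), (1), (1), (1), (1), (1,1), (1,1), (1,1), (1,1,1), (1,1,1), (1,1,2), (1,1,2), (1,2,2)
    |P|=4: 1 collection, coeffs (1)


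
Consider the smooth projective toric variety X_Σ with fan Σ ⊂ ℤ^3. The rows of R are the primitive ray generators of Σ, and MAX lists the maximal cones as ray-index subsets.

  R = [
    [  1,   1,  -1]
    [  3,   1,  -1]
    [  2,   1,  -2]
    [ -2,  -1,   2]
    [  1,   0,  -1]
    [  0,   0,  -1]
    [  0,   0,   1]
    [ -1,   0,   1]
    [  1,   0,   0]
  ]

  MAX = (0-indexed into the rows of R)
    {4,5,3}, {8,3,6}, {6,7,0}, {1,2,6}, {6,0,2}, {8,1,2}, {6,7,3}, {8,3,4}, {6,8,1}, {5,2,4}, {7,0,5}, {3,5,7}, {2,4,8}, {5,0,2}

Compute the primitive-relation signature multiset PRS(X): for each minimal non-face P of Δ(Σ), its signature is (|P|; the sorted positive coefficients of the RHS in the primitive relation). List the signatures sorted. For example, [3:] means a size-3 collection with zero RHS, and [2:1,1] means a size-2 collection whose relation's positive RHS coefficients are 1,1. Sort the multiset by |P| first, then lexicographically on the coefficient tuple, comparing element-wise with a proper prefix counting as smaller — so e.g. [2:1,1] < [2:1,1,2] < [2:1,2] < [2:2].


Primitive collections (16):

  • {2,3}:  v_{2} + v_{3} = 0  →  sig = [2:]
  • {4,7}:  v_{4} + v_{7} = 0  →  sig = [2:]
  • {5,6}:  v_{5} + v_{6} = 0  →  sig = [2:]
  • {0,3}:  v_{0} + v_{3} = v_{7}  →  sig = [2:1]
  • {0,4}:  v_{0} + v_{4} = v_{2}  →  sig = [2:1]
  • {2,7}:  v_{2} + v_{7} = v_{0}  →  sig = [2:1]
  • {4,6}:  v_{4} + v_{6} = v_{8}  →  sig = [2:1]
  • {5,8}:  v_{5} + v_{8} = v_{4}  →  sig = [2:1]
  • {7,8}:  v_{7} + v_{8} = v_{6}  →  sig = [2:1]
  • {0,8}:  v_{0} + v_{8} = v_{2} + v_{6}  →  sig = [2:1,1]
  • {1,3}:  v_{1} + v_{3} = v_{6} + v_{8}  →  sig = [2:1,1]
  • {1,5}:  v_{1} + v_{5} = v_{2} + v_{8}  →  sig = [2:1,1]
  • {1,4}:  v_{1} + v_{4} = v_{2} + 2·v_{8}  →  sig = [2:1,2]
  • {1,7}:  v_{1} + v_{7} = v_{2} + 2·v_{6}  →  sig = [2:1,2]
  • {0,1}:  v_{0} + v_{1} = 2·v_{2} + 2·v_{6}  →  sig = [2:2,2]
  • {2,6,8}:  v_{2} + v_{6} + v_{8} = v_{1}  →  sig = [3:1]

Sorted signature multiset PRS(X):
{ [2:] ×3,  [2:1] ×6,  [2:1,1] ×3,  [2:1,2] ×2,  [2:2,2],  [3:1] }


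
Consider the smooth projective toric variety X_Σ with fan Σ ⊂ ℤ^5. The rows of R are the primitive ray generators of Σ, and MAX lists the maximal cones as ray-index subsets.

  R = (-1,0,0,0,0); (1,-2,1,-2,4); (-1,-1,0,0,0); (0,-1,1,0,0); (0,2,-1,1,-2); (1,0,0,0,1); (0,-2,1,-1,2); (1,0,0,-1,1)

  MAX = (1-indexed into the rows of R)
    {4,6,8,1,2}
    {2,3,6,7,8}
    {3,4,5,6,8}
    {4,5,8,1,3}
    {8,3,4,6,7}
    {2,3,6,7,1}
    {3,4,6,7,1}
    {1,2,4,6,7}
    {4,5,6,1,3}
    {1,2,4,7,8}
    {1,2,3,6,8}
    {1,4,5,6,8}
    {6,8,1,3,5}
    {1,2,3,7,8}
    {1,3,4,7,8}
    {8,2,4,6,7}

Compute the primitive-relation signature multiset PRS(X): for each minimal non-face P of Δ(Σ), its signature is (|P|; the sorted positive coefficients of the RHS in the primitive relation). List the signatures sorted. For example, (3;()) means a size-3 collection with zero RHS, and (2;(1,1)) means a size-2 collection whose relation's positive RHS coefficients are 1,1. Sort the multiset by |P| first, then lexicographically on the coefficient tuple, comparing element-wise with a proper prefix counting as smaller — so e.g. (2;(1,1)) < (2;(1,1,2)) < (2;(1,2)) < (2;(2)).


5 minimal non-faces of Δ(Σ) (on 8 rays):

  P = {5,7}:  v_{5} + v_{7} = 0 — sig = (2;())
  P = {2,5}:  v_{2} + v_{5} = v_{1} + v_{6} + v_{8} — sig = (2;(1,1,1))
  P = {2,3,4}:  v_{2} + v_{3} + v_{4} = 2·v_{7} — sig = (3;(2))
  P = {1,6,7,8}:  v_{1} + v_{6} + v_{7} + v_{8} = v_{2} — sig = (4;(1))
  P = {1,3,4,6,8}:  v_{1} + v_{3} + v_{4} + v_{6} + v_{8} = v_{7} — sig = (5;(1))

Hence PRS(X_Σ) =
{ (2;()),  (2;(1,1,1)),  (3;(2)),  (4;(1)),  (5;(1)) }


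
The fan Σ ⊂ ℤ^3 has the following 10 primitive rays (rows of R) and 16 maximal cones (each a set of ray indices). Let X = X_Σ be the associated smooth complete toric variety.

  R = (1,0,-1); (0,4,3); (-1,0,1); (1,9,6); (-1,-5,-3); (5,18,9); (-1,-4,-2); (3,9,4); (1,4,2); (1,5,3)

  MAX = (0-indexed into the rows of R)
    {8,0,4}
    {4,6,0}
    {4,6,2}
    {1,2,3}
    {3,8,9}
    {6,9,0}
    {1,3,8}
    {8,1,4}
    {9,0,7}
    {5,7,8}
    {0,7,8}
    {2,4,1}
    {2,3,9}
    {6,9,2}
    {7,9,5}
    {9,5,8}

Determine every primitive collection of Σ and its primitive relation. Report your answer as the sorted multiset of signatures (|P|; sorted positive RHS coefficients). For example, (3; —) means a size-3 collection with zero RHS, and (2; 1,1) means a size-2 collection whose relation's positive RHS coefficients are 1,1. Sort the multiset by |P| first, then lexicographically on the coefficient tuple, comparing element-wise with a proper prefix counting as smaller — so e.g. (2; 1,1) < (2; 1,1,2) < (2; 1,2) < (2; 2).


Σ has 23 primitive collections:

  {0,2}:  v_{0} + v_{2} = 0 — sig = (2; —)
  {4,9}:  v_{4} + v_{9} = 0 — sig = (2; —)
  {6,8}:  v_{6} + v_{8} = 0 — sig = (2; —)
  {0,1}:  v_{0} + v_{1} = v_{8} — sig = (2; 1)
  {1,6}:  v_{1} + v_{6} = v_{2} — sig = (2; 1)
  {1,9}:  v_{1} + v_{9} = v_{3} — sig = (2; 1)
  {2,8}:  v_{2} + v_{8} = v_{1} — sig = (2; 1)
  {3,4}:  v_{3} + v_{4} = v_{1} — sig = (2; 1)
  {0,3}:  v_{0} + v_{3} = v_{8} + v_{9} — sig = (2; 1,1)
  {2,7}:  v_{2} + v_{7} = v_{8} + v_{9} — sig = (2; 1,1)
  {3,6}:  v_{3} + v_{6} = v_{2} + v_{9} — sig = (2; 1,1)
  {4,5}:  v_{4} + v_{5} = v_{7} + v_{8} — sig = (2; 1,1)
  {4,7}:  v_{4} + v_{7} = v_{0} + v_{8} — sig = (2; 1,1)
  {5,6}:  v_{5} + v_{6} = v_{7} + v_{9} — sig = (2; 1,1)
  {6,7}:  v_{6} + v_{7} = v_{0} + v_{9} — sig = (2; 1,1)
  {1,7}:  v_{1} + v_{7} = 2·v_{8} + v_{9} — sig = (2; 1,2)
  {0,5}:  v_{0} + v_{5} = 2·v_{7} — sig = (2; 2)
  {2,5}:  v_{2} + v_{5} = 2·v_{8} + 2·v_{9} — sig = (2; 2,2)
  {3,7}:  v_{3} + v_{7} = 2·v_{8} + 2·v_{9} — sig = (2; 2,2)
  {1,5}:  v_{1} + v_{5} = 3·v_{8} + 2·v_{9} — sig = (2; 2,3)
  {3,5}:  v_{3} + v_{5} = 3·v_{8} + 3·v_{9} — sig = (2; 3,3)
  {0,8,9}:  v_{0} + v_{8} + v_{9} = v_{7} — sig = (3; 1)
  {7,8,9}:  v_{7} + v_{8} + v_{9} = v_{5} — sig = (3; 1)

Sorted signature multiset PRS(X):
    (2; —)
    (2; —)
    (2; —)
    (2; 1)
    (2; 1)
    (2; 1)
    (2; 1)
    (2; 1)
    (2; 1,1)
    (2; 1,1)
    (2; 1,1)
    (2; 1,1)
    (2; 1,1)
    (2; 1,1)
    (2; 1,1)
    (2; 1,2)
    (2; 2)
    (2; 2,2)
    (2; 2,2)
    (2; 2,3)
    (2; 3,3)
    (3; 1)
    (3; 1)


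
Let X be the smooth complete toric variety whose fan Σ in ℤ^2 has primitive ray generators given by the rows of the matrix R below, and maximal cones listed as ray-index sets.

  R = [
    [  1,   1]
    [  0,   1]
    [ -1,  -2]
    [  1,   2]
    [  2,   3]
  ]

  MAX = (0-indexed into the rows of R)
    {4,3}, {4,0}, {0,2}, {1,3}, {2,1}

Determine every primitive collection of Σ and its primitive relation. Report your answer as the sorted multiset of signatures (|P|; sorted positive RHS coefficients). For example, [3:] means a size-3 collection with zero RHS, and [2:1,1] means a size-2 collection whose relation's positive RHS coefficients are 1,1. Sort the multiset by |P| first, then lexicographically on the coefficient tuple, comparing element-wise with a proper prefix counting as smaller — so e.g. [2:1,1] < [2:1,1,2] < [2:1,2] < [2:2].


Primitive collections (5):

  P={2,3}:  v_{2} + v_{3} = 0  ⇒ sig = [2:]
  P={0,1}:  v_{0} + v_{1} = v_{3}  ⇒ sig = [2:1]
  P={0,3}:  v_{0} + v_{3} = v_{4}  ⇒ sig = [2:1]
  P={2,4}:  v_{2} + v_{4} = v_{0}  ⇒ sig = [2:1]
  P={1,4}:  v_{1} + v_{4} = 2·v_{3}  ⇒ sig = [2:2]

Sorted signature multiset PRS(X):
    |P|=2: 5 collections, coeffs (), (1), (1), (1), (2)


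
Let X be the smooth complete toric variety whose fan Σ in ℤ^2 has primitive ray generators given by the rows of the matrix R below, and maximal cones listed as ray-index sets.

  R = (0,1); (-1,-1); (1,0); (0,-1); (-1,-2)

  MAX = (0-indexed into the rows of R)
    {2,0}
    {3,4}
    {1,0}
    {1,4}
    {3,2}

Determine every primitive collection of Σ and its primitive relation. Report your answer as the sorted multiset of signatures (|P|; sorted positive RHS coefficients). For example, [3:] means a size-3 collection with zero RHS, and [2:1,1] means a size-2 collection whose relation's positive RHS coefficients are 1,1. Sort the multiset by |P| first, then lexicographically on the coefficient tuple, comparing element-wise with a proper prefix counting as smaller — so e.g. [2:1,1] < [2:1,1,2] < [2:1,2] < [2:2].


Σ has 5 primitive collections:

  {0,3}:  v_{0} + v_{3} = 0 — sig = [2:]
  {0,4}:  v_{0} + v_{4} = v_{1} — sig = [2:1]
  {1,2}:  v_{1} + v_{2} = v_{3} — sig = [2:1]
  {1,3}:  v_{1} + v_{3} = v_{4} — sig = [2:1]
  {2,4}:  v_{2} + v_{4} = 2·v_{3} — sig = [2:2]

Signatures (|P|; sorted positive RHS coefficients), sorted:
[[2:], [2:1], [2:1], [2:1], [2:2]]


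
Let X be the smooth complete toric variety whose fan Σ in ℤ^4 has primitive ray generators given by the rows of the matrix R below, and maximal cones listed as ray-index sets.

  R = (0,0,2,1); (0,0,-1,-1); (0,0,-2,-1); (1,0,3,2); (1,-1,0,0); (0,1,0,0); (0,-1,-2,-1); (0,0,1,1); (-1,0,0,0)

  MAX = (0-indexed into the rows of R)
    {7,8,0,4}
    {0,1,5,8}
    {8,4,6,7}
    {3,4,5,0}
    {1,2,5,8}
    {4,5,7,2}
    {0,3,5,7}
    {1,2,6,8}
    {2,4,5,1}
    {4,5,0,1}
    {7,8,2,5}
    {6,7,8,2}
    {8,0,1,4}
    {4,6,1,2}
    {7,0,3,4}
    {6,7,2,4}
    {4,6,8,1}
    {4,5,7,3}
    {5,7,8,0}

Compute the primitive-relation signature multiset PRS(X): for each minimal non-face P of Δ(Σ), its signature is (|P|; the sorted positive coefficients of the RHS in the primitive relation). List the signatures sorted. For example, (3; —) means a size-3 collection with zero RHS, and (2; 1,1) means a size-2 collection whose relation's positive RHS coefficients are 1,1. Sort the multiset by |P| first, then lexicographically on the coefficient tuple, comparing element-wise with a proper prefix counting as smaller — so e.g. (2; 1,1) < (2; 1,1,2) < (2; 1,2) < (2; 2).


Δ(Σ) — 9 vertices, 11 min non-faces:

  • {0,2}:  v_{0} + v_{2} = 0  ⇒ sig = (2; —)
  • {1,7}:  v_{1} + v_{7} = 0  ⇒ sig = (2; —)
  • {5,6}:  v_{5} + v_{6} = v_{2}  ⇒ sig = (2; 1)
  • {0,6}:  v_{0} + v_{6} = v_{4} + v_{8}  ⇒ sig = (2; 1,1)
  • {3,6}:  v_{3} + v_{6} = v_{4} + v_{7}  ⇒ sig = (2; 1,1)
  • {3,8}:  v_{3} + v_{8} = v_{0} + v_{7}  ⇒ sig = (2; 1,1)
  • {1,3}:  v_{1} + v_{3} = v_{0} + v_{4} + v_{5}  ⇒ sig = (2; 1,1,1)
  • {2,3}:  v_{2} + v_{3} = v_{4} + v_{5} + v_{7}  ⇒ sig = (2; 1,1,1)
  • {4,5,8}:  v_{4} + v_{5} + v_{8} = 0  ⇒ sig = (3; —)
  • {2,4,8}:  v_{2} + v_{4} + v_{8} = v_{6}  ⇒ sig = (3; 1)
  • {0,4,5,7}:  v_{0} + v_{4} + v_{5} + v_{7} = v_{3}  ⇒ sig = (4; 1)

Signatures (|P|; sorted positive RHS coefficients), sorted:
    |P|=2: 8 collections, coeffs (), (), (1), (1,1), (1,1), (1,1), (1,1,1), (1,1,1)
    |P|=3: 2 collections, coeffs (), (1)
    |P|=4: 1 collection, coeffs (1)


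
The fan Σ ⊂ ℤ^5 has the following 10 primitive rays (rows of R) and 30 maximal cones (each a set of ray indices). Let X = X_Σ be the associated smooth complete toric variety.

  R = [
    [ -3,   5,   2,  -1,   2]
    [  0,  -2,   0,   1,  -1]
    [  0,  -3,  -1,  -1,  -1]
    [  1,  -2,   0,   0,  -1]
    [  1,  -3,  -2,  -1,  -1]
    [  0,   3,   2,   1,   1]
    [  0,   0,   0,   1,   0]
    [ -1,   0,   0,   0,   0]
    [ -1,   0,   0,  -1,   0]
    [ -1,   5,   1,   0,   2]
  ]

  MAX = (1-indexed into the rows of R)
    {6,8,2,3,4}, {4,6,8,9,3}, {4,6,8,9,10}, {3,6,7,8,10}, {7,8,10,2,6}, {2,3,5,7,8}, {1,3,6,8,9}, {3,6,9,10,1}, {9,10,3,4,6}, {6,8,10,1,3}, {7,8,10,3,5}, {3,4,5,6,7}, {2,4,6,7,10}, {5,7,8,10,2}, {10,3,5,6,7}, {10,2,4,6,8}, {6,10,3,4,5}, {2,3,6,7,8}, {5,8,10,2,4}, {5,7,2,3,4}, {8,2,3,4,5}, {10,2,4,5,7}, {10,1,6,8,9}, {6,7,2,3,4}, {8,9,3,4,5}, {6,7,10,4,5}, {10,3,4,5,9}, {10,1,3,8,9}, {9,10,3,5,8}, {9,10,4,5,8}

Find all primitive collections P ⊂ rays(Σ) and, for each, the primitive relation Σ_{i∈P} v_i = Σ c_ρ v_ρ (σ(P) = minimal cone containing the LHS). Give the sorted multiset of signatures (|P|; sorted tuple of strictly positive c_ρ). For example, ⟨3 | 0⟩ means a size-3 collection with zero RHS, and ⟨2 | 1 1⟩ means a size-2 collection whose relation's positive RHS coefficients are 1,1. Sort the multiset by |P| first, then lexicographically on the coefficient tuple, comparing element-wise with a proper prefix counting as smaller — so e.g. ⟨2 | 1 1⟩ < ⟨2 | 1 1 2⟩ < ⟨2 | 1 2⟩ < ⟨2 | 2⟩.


Minimal non-faces — 14 found among 10 rays, 30 max cones:

  P={7,9}:  v_{7} + v_{9} = v_{8}  so sig = ⟨2 | 1⟩
  P={1,5}:  v_{1} + v_{5} = v_{3} + v_{9} + v_{10}  so sig = ⟨2 | 1 1 1⟩
  P={1,7}:  v_{1} + v_{7} = v_{3} + v_{6} + 2·v_{8} + v_{10}  so sig = ⟨2 | 1 1 1 2⟩
  P={1,2}:  v_{1} + v_{2} = v_{6} + 2·v_{8} + v_{9}  so sig = ⟨2 | 1 1 2⟩
  P={1,4}:  v_{1} + v_{4} = v_{6} + 2·v_{9}  so sig = ⟨2 | 1 2⟩
  P={2,9}:  v_{2} + v_{9} = v_{4} + 2·v_{8}  so sig = ⟨2 | 1 2⟩
  P={5,6,8}:  v_{5} + v_{6} + v_{8} = 0  so sig = ⟨3 | 0⟩
  P={2,3,10}:  v_{2} + v_{3} + v_{10} = v_{8}  so sig = ⟨3 | 1⟩
  P={4,7,8}:  v_{4} + v_{7} + v_{8} = v_{2}  so sig = ⟨3 | 1⟩
  P={2,5,6}:  v_{2} + v_{5} + v_{6} = v_{4} + v_{7}  so sig = ⟨3 | 1 1⟩
  P={5,6,9}:  v_{5} + v_{6} + v_{9} = v_{3} + v_{4} + v_{10}  so sig = ⟨3 | 1 1 1⟩
  P={3,4,7,10}:  v_{3} + v_{4} + v_{7} + v_{10} = 0  so sig = ⟨4 | 0⟩
  P={3,4,8,10}:  v_{3} + v_{4} + v_{8} + v_{10} = v_{9}  so sig = ⟨4 | 1⟩
  P={3,6,8,9,10}:  v_{3} + v_{6} + v_{8} + v_{9} + v_{10} = v_{1}  so sig = ⟨5 | 1⟩

Hence PRS(X_Σ) =
{ ⟨2 | 1⟩,  ⟨2 | 1 1 1⟩,  ⟨2 | 1 1 1 2⟩,  ⟨2 | 1 1 2⟩,  ⟨2 | 1 2⟩ ×2,  ⟨3 | 0⟩,  ⟨3 | 1⟩ ×2,  ⟨3 | 1 1⟩,  ⟨3 | 1 1 1⟩,  ⟨4 | 0⟩,  ⟨4 | 1⟩,  ⟨5 | 1⟩ }


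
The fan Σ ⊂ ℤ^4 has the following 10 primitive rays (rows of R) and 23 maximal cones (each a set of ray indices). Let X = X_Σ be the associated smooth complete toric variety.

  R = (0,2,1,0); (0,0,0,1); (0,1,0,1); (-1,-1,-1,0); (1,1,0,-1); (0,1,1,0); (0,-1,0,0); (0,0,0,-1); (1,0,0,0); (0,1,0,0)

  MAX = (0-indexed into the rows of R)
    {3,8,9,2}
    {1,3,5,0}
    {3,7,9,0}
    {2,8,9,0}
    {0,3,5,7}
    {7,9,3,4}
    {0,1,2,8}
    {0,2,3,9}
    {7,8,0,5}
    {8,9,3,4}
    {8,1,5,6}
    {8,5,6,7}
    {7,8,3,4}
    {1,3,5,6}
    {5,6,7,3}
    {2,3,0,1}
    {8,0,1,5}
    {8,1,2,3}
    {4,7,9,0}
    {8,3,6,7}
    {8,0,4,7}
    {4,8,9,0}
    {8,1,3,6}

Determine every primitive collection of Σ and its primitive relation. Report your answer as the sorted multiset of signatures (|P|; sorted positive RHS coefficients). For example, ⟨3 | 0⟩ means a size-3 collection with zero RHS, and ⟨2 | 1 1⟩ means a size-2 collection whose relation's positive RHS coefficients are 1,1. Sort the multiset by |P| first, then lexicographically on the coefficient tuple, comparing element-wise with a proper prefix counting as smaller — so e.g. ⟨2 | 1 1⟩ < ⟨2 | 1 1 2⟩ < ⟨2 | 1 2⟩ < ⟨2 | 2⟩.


Minimal non-faces — 16 found among 10 rays, 23 max cones:

  • {1,7}:  v_{1} + v_{7} = 0  ⟹  sig = ⟨2 | 0⟩
  • {6,9}:  v_{6} + v_{9} = 0  ⟹  sig = ⟨2 | 0⟩
  • {0,6}:  v_{0} + v_{6} = v_{5}  ⟹  sig = ⟨2 | 1⟩
  • {1,9}:  v_{1} + v_{9} = v_{2}  ⟹  sig = ⟨2 | 1⟩
  • {2,6}:  v_{2} + v_{6} = v_{1}  ⟹  sig = ⟨2 | 1⟩
  • {2,7}:  v_{2} + v_{7} = v_{9}  ⟹  sig = ⟨2 | 1⟩
  • {5,9}:  v_{5} + v_{9} = v_{0}  ⟹  sig = ⟨2 | 1⟩
  • {1,4}:  v_{1} + v_{4} = v_{8} + v_{9}  ⟹  sig = ⟨2 | 1 1⟩
  • {2,5}:  v_{2} + v_{5} = v_{0} + v_{1}  ⟹  sig = ⟨2 | 1 1⟩
  • {4,6}:  v_{4} + v_{6} = v_{7} + v_{8}  ⟹  sig = ⟨2 | 1 1⟩
  • {4,5}:  v_{4} + v_{5} = v_{0} + v_{7} + v_{8}  ⟹  sig = ⟨2 | 1 1 1⟩
  • {2,4}:  v_{2} + v_{4} = v_{8} + 2·v_{9}  ⟹  sig = ⟨2 | 1 2⟩
  • {3,5,8}:  v_{3} + v_{5} + v_{8} = 0  ⟹  sig = ⟨3 | 0⟩
  • {0,3,8}:  v_{0} + v_{3} + v_{8} = v_{9}  ⟹  sig = ⟨3 | 1⟩
  • {7,8,9}:  v_{7} + v_{8} + v_{9} = v_{4}  ⟹  sig = ⟨3 | 1⟩
  • {0,3,4}:  v_{0} + v_{3} + v_{4} = v_{7} + 2·v_{9}  ⟹  sig = ⟨3 | 1 2⟩

Signatures (|P|; sorted positive RHS coefficients), sorted:
    ⟨2 | 0⟩
    ⟨2 | 0⟩
    ⟨2 | 1⟩
    ⟨2 | 1⟩
    ⟨2 | 1⟩
    ⟨2 | 1⟩
    ⟨2 | 1⟩
    ⟨2 | 1 1⟩
    ⟨2 | 1 1⟩
    ⟨2 | 1 1⟩
    ⟨2 | 1 1 1⟩
    ⟨2 | 1 2⟩
    ⟨3 | 0⟩
    ⟨3 | 1⟩
    ⟨3 | 1⟩
    ⟨3 | 1 2⟩


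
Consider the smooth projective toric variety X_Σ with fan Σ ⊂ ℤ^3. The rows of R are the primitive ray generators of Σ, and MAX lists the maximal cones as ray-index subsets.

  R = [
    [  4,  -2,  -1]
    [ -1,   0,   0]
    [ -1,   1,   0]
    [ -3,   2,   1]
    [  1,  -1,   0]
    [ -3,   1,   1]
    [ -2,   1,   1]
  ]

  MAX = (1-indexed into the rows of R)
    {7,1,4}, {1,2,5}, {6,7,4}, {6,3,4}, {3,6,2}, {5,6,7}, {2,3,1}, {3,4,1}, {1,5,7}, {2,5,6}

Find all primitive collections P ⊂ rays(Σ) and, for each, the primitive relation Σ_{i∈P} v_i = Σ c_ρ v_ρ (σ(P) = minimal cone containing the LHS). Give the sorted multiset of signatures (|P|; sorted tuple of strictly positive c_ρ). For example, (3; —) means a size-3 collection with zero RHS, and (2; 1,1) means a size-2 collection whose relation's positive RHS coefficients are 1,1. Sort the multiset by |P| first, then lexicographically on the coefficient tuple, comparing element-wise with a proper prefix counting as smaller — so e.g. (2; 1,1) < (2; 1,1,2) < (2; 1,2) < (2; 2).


Minimal non-faces — 6 found among 7 rays, 10 max cones:

  P={3,5}:  v_{3} + v_{5} = 0  ⟹  sig = (2; —)
  P={1,6}:  v_{1} + v_{6} = v_{5}  ⟹  sig = (2; 1)
  P={2,7}:  v_{2} + v_{7} = v_{6}  ⟹  sig = (2; 1)
  P={3,7}:  v_{3} + v_{7} = v_{4}  ⟹  sig = (2; 1)
  P={4,5}:  v_{4} + v_{5} = v_{7}  ⟹  sig = (2; 1)
  P={2,4}:  v_{2} + v_{4} = v_{3} + v_{6}  ⟹  sig = (2; 1,1)

Signatures (|P|; sorted positive RHS coefficients), sorted:
    (2; —)
    (2; 1)
    (2; 1)
    (2; 1)
    (2; 1)
    (2; 1,1)


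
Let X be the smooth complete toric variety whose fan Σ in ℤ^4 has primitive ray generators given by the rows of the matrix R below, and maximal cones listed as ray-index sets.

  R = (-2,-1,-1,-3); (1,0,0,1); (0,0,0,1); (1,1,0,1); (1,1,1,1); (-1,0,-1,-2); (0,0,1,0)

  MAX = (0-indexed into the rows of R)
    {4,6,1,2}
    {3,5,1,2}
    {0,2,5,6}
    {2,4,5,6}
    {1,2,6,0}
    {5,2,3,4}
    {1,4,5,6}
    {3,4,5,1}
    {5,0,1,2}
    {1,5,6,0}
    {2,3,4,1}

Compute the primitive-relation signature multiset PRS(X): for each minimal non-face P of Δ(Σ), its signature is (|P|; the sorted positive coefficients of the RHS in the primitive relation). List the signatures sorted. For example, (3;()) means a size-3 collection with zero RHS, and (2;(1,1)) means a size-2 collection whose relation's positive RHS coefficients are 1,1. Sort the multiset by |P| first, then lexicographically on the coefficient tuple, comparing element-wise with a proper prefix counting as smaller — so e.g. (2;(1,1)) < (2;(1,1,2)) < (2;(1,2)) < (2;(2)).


The 5 primitive collections of Σ (r=7, n=4):

  P = {0,3}:  v_{0} + v_{3} = v_{5}  →  sig = (2;(1))
  P = {3,6}:  v_{3} + v_{6} = v_{4}  →  sig = (2;(1))
  P = {0,4}:  v_{0} + v_{4} = v_{5} + v_{6}  →  sig = (2;(1,1))
  P = {1,2,5,6}:  v_{1} + v_{2} + v_{5} + v_{6} = 0  →  sig = (4;())
  P = {1,2,4,5}:  v_{1} + v_{2} + v_{4} + v_{5} = v_{3}  →  sig = (4;(1))

Signatures (|P|; sorted positive RHS coefficients), sorted:
{ (2;(1)) ×2,  (2;(1,1)),  (4;()),  (4;(1)) }


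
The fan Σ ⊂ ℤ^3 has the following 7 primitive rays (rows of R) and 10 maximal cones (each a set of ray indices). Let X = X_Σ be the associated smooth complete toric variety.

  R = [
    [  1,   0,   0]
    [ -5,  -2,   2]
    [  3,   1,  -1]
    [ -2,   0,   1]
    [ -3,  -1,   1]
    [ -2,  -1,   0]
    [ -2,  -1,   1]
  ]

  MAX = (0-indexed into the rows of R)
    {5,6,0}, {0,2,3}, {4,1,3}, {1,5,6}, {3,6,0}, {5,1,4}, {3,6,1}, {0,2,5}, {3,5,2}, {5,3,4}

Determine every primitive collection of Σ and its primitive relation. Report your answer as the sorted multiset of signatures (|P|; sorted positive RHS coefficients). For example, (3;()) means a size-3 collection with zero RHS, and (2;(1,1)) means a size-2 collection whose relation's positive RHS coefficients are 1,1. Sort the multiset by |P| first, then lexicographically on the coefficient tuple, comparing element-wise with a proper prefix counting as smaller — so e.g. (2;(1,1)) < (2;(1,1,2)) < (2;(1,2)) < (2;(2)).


The 9 primitive collections of Σ (r=7, n=3):

  P={2,4}:  v_{2} + v_{4} = 0 ; sig = (2;())
  P={0,4}:  v_{0} + v_{4} = v_{6} ; sig = (2;(1))
  P={1,2}:  v_{1} + v_{2} = v_{6} ; sig = (2;(1))
  P={2,6}:  v_{2} + v_{6} = v_{0} ; sig = (2;(1))
  P={4,6}:  v_{4} + v_{6} = v_{1} ; sig = (2;(1))
  P={0,1}:  v_{0} + v_{1} = 2·v_{6} ; sig = (2;(2))
  P={0,3,5}:  v_{0} + v_{3} + v_{5} = v_{4} ; sig = (3;(1))
  P={3,5,6}:  v_{3} + v_{5} + v_{6} = 2·v_{4} ; sig = (3;(2))
  P={1,3,5}:  v_{1} + v_{3} + v_{5} = 3·v_{4} ; sig = (3;(3))

Sorted signature multiset PRS(X):
{ (2;()),  (2;(1)) ×4,  (2;(2)),  (3;(1)),  (3;(2)),  (3;(3)) }


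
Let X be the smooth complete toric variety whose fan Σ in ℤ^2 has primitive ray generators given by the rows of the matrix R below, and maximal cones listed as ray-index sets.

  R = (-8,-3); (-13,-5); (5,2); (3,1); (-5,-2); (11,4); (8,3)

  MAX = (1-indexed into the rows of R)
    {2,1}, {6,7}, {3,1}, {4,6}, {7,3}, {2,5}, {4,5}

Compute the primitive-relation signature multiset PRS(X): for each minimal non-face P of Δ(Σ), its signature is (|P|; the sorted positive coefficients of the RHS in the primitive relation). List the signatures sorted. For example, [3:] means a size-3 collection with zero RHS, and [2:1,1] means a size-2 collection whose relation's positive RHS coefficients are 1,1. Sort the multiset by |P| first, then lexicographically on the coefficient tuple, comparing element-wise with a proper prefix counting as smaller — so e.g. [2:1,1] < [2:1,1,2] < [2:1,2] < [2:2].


Σ has 14 primitive collections:

  P={1,7}:  v_{1} + v_{7} = 0  ⟹  sig = [2:]
  P={3,5}:  v_{3} + v_{5} = 0  ⟹  sig = [2:]
  P={1,4}:  v_{1} + v_{4} = v_{5}  ⟹  sig = [2:1]
  P={1,5}:  v_{1} + v_{5} = v_{2}  ⟹  sig = [2:1]
  P={1,6}:  v_{1} + v_{6} = v_{4}  ⟹  sig = [2:1]
  P={2,3}:  v_{2} + v_{3} = v_{1}  ⟹  sig = [2:1]
  P={2,7}:  v_{2} + v_{7} = v_{5}  ⟹  sig = [2:1]
  P={3,4}:  v_{3} + v_{4} = v_{7}  ⟹  sig = [2:1]
  P={4,7}:  v_{4} + v_{7} = v_{6}  ⟹  sig = [2:1]
  P={5,7}:  v_{5} + v_{7} = v_{4}  ⟹  sig = [2:1]
  P={2,6}:  v_{2} + v_{6} = v_{4} + v_{5}  ⟹  sig = [2:1,1]
  P={2,4}:  v_{2} + v_{4} = 2·v_{5}  ⟹  sig = [2:2]
  P={3,6}:  v_{3} + v_{6} = 2·v_{7}  ⟹  sig = [2:2]
  P={5,6}:  v_{5} + v_{6} = 2·v_{4}  ⟹  sig = [2:2]

so the primitive-relation signature multiset is
    [2:]
    [2:]
    [2:1]
    [2:1]
    [2:1]
    [2:1]
    [2:1]
    [2:1]
    [2:1]
    [2:1]
    [2:1,1]
    [2:2]
    [2:2]
    [2:2]


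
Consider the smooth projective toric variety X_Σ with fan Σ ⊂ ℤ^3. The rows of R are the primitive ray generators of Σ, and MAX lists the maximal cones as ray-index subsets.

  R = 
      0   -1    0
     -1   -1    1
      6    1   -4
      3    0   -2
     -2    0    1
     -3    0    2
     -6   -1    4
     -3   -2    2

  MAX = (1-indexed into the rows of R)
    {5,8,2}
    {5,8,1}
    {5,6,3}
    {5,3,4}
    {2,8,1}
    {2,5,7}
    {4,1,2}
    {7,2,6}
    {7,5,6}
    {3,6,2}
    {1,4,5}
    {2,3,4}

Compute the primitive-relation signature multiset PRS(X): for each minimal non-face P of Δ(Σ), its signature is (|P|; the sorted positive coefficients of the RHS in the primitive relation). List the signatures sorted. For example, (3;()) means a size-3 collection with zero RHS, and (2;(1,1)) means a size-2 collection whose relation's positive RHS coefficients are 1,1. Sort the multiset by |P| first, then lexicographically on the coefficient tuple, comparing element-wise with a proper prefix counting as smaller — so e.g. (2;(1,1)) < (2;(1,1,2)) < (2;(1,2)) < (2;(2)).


14 collections generate NE(X_Σ); each relation:

  {3,7}:  v_{3} + v_{7} = 0  ⇒ sig = (2;())
  {4,6}:  v_{4} + v_{6} = 0  ⇒ sig = (2;())
  {1,6}:  v_{1} + v_{6} = v_{2} + v_{5}  ⇒ sig = (2;(1,1))
  {3,8}:  v_{3} + v_{8} = v_{1} + v_{4}  ⇒ sig = (2;(1,1))
  {4,7}:  v_{4} + v_{7} = v_{2} + v_{5}  ⇒ sig = (2;(1,1))
  {1,3}:  v_{1} + v_{3} = 2·v_{4}  ⇒ sig = (2;(2))
  {4,8}:  v_{4} + v_{8} = 2·v_{1}  ⇒ sig = (2;(2))
  {1,7}:  v_{1} + v_{7} = 2·v_{2} + 2·v_{5}  ⇒ sig = (2;(2,2))
  {6,8}:  v_{6} + v_{8} = 2·v_{2} + 2·v_{5}  ⇒ sig = (2;(2,2))
  {7,8}:  v_{7} + v_{8} = 3·v_{2} + 3·v_{5}  ⇒ sig = (2;(3,3))
  {1,2,5}:  v_{1} + v_{2} + v_{5} = v_{8}  ⇒ sig = (3;(1))
  {2,3,5}:  v_{2} + v_{3} + v_{5} = v_{4}  ⇒ sig = (3;(1))
  {2,4,5}:  v_{2} + v_{4} + v_{5} = v_{1}  ⇒ sig = (3;(1))
  {2,5,6}:  v_{2} + v_{5} + v_{6} = v_{7}  ⇒ sig = (3;(1))

Hence PRS(X_Σ) =
    |P|=2: 10 collections, coeffs (), (), (1,1), (1,1), (1,1), (2), (2), (2,2), (2,2), (3,3)
    |P|=3: 4 collections, coeffs (1), (1), (1), (1)
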